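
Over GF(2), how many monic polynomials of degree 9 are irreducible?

56

By the necklace-counting formula, N_2(9) = (1/9) Σ_{d|9} μ(9/d)·2^d.
Divisors of 9: 1, 3, 9; μ(9/d) for each: 0, -1, 1.
Σ = − 2^3 + 2^9 = 504.
N = 504/9 = 56.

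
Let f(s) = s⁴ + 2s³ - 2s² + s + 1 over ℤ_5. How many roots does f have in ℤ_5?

Evaluate at each of the 5 elements of ℤ_5:
f(0) = 1; f(1) = 3; f(2) = 2; f(3) = 1; f(4) = 2.
No element is a root.

0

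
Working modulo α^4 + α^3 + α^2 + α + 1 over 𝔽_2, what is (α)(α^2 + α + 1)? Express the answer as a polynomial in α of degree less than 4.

α^3 + α^2 + α

Multiply in 𝔽_2[α]: (α)·(α^2 + α + 1) = α^3 + α^2 + α.
Reduced: α^3 + α^2 + α.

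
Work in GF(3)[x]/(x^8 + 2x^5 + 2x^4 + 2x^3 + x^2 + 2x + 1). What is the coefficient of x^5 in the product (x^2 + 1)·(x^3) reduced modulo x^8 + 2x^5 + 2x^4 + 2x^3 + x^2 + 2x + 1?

Multiply in GF(3)[x]: (x^2 + 1)·(x^3) = x^5 + x^3.
Reduced: x^5 + x^3.

1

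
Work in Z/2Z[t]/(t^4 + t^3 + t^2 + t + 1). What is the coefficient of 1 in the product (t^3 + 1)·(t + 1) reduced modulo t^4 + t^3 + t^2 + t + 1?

Multiply in Z/2Z[t]: (t^3 + 1)·(t + 1) = t^4 + t^3 + t + 1.
Reduce using t^4 ≡ t^3 + t^2 + t + 1 (mod t^4 + t^3 + t^2 + t + 1).
Reduced: t^2.

0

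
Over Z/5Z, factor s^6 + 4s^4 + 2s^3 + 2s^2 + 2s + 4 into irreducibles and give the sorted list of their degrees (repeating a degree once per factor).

1, 1, 1, 3

Write g(s) = s^6 + 4s^4 + 2s^3 + 2s^2 + 2s + 4.
Roots in Z/5Z: g(0) = 4; g(1) = 0 → root; g(2) = 0 → root; g(3) = 0 → root; g(4) = 2.
Linear factors from roots: (s + 4), (s + 3), (s + 2).
Complete factorization: g(s) = (s + 2)·(s + 3)·(s + 4)·(s^3 + s^2 + 4s + 1).
Factor degrees with multiplicity: 1 + 1 + 1 + 3 = 6.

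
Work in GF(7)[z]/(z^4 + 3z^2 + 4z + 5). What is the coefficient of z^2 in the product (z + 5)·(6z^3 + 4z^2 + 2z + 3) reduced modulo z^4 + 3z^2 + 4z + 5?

Multiply in GF(7)[z]: (z + 5)·(6z^3 + 4z^2 + 2z + 3) = 6z^4 + 6z^3 + z^2 + 6z + 1.
Reduce using z^4 ≡ 4z^2 + 3z + 2 (mod z^4 + 3z^2 + 4z + 5).
Reduced: 6z^3 + 4z^2 + 3z + 6.

4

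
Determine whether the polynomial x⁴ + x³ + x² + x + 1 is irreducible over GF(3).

Write g(x) = x⁴ + x³ + x² + x + 1.
Check for roots in GF(3): g(0) = 1; g(1) = 2; g(2) = 1.
No roots, so no linear factors.
Monic irreducibles of degree 2 over GF(3): x² + 1, x² + x - 1, x² - x - 1.
None of them divide g (all give nonzero remainder).
No irreducible factor of degree ≤ 2 exists, so g is irreducible over GF(3).

Yes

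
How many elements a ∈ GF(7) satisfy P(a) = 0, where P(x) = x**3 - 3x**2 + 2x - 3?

1

Evaluate at each of the 7 elements of GF(7):
P(0) = 4; P(1) = 4; P(2) = 4; P(3) = 3; P(4) = 0 → root; P(5) = 1; P(6) = 5.
Roots: {4}.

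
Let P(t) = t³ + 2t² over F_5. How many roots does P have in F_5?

2

Evaluate at each of the 5 elements of F_5:
P(0) = 0 → root; P(1) = 3; P(2) = 1; P(3) = 0 → root; P(4) = 1.
Roots: {0, 3}.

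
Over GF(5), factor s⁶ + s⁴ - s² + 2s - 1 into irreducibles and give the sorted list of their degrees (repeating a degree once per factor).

Write h(s) = s⁶ + s⁴ - s² + 2s - 1.
Roots in GF(5): h(0) = 4; h(1) = 2; h(2) = 4; h(3) = 1; h(4) = 3.
Complete factorization: h(s) = (s⁶ + s⁴ - s² + 2s - 1).
Factor degrees with multiplicity: 6 = 6.

6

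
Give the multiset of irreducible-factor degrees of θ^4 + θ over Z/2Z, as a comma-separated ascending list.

1, 1, 2

Write f(θ) = θ^4 + θ.
Roots in Z/2Z: f(0) = 0 → root; f(1) = 0 → root.
Linear factors from roots: (θ), (θ + 1).
Complete factorization: f(θ) = (θ)·(θ + 1)·(θ^2 + θ + 1).
Factor degrees with multiplicity: 1 + 1 + 2 = 4.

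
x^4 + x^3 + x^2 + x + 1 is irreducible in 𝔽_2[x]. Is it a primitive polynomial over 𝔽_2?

Write f(x) = x^4 + x^3 + x^2 + x + 1.
|GF(2^4)^×| = 2^4 − 1 = 15. Prime factorization: 15 = 3·5.
f is primitive ⇔ x has order 15 in GF(2)[x]/(f), i.e. x^(15/q) ≠ 1 for each prime q | 15.
x^(5) mod f = 1
x^(3) mod f = x^3.
Since x^(5) = 1, the order of x divides 5 < 15; not primitive.

No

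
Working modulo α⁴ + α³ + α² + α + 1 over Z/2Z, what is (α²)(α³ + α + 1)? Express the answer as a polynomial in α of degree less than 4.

Multiply in Z/2Z[α]: (α²)·(α³ + α + 1) = α⁵ + α³ + α².
Reduce using α⁴ ≡ α³ + α² + α + 1 (mod α⁴ + α³ + α² + α + 1).
Reduced: α³ + α² + 1.

α^3 + α^2 + 1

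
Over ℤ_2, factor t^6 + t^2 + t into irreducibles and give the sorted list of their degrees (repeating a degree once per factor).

1, 2, 3

Write f(t) = t^6 + t^2 + t.
Roots in ℤ_2: f(0) = 0 → root; f(1) = 1.
Linear factors from roots: (t).
Complete factorization: f(t) = (t)·(t^2 + t + 1)·(t^3 + t^2 + 1).
Factor degrees with multiplicity: 1 + 2 + 3 = 6.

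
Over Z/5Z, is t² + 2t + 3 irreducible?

Yes

Write m(t) = t² + 2t + 3.
Check for roots in Z/5Z: m(0) = 3; m(1) = 1; m(2) = 1; m(3) = 3; m(4) = 2.
No roots. A degree-2 polynomial over a field with no linear factor is irreducible.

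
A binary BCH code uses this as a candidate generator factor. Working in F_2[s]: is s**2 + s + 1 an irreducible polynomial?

Yes

Write f(s) = s**2 + s + 1.
Check for roots in F_2: f(0) = 1; f(1) = 1.
No roots. A degree-2 polynomial over a field with no linear factor is irreducible.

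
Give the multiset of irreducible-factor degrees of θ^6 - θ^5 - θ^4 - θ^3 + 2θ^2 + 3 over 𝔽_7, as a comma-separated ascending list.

1, 1, 1, 3

Write f(θ) = θ^6 - θ^5 - θ^4 - θ^3 + 2θ^2 + 3.
Linear factors from roots: (θ - 3), (θ + 1).
Complete factorization: f(θ) = (θ - 3)·(θ + 1)^2·(θ^3 - 3θ - 1).
Factor degrees with multiplicity: 1 + 1 + 1 + 3 = 6.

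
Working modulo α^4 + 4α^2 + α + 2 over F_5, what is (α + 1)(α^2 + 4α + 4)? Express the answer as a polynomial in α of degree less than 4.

α^3 + 3α + 4

Multiply in F_5[α]: (α + 1)·(α^2 + 4α + 4) = α^3 + 3α + 4.
Reduced: α^3 + 3α + 4.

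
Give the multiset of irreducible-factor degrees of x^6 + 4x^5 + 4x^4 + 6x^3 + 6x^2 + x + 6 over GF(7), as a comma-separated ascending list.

Write h(x) = x^6 + 4x^5 + 4x^4 + 6x^3 + 6x^2 + x + 6.
Linear factors from roots: (x + 6), (x + 5).
Complete factorization: h(x) = (x + 5)·(x + 6)·(x^2 + x + 6)·(x^2 + 6x + 4).
Factor degrees with multiplicity: 1 + 1 + 2 + 2 = 6.

1, 1, 2, 2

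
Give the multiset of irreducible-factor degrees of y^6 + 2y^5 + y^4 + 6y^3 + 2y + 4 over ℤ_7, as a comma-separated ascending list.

3, 3

Write g(y) = y^6 + 2y^5 + y^4 + 6y^3 + 2y + 4.
Complete factorization: g(y) = (y^3 + 4y^2 + 1)·(y^3 + 5y^2 + 2y + 4).
Factor degrees with multiplicity: 3 + 3 = 6.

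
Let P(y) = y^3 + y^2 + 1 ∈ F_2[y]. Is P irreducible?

Yes

Check for roots in F_2: P(0) = 1; P(1) = 1.
No roots. A degree-3 polynomial over a field with no linear factor is irreducible.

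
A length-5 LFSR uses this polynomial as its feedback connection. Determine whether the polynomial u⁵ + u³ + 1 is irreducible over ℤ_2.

Yes

Write g(u) = u⁵ + u³ + 1.
Check for roots in ℤ_2: g(0) = 1; g(1) = 1.
No roots, so no linear factors.
Monic irreducibles of degree 2 over GF(2): u² + u + 1.
None of them divide g (all give nonzero remainder).
No irreducible factor of degree ≤ 2 exists, so g is irreducible over GF(2).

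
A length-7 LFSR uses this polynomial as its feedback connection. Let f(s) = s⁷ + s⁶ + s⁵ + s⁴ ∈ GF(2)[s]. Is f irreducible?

Check for roots in GF(2): f(0) = 0 → root; f(1) = 0 → root.
f(0) = 0, so (s) divides f(s); f is reducible.

No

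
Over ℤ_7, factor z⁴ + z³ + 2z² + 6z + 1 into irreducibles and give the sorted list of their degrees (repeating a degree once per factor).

Write f(z) = z⁴ + z³ + 2z² + 6z + 1.
Complete factorization: f(z) = (z² + 3z + 5)·(z² + 5z + 3).
Factor degrees with multiplicity: 2 + 2 = 4.

2, 2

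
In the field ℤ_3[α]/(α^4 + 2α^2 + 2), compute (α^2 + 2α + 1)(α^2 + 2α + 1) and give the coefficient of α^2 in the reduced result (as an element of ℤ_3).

Multiply in ℤ_3[α]: (α^2 + 2α + 1)·(α^2 + 2α + 1) = α^4 + α^3 + α + 1.
Reduce using α^4 ≡ α^2 + 1 (mod α^4 + 2α^2 + 2).
Reduced: α^3 + α^2 + α + 2.

1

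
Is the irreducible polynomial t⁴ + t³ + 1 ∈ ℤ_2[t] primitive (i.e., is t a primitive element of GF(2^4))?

Yes

Write f(t) = t⁴ + t³ + 1.
|GF(2^4)^×| = 2^4 − 1 = 15. Prime factorization: 15 = 3·5.
f is primitive ⇔ t has order 15 in GF(2)[t]/(f), i.e. t^(15/q) ≠ 1 for each prime q | 15.
t^(5) mod f = t³ + t + 1.
t^(3) mod f = t³.
None equal 1, so t has full order 15; f is primitive.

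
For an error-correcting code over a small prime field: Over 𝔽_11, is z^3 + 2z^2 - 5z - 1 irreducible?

Yes

Write f(z) = z^3 + 2z^2 - 5z - 1.
Check each element of 𝔽_11 for a root: f(0)=10, f(1)=8, f(2)=5, f(3)=7, f(4)=9, f(5)=6, f(6)=4, f(7)=9, f(8)=5, f(9)=9, f(10)=5.
No roots. A degree-3 polynomial over a field with no linear factor is irreducible.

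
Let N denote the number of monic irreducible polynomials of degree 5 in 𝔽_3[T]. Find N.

48

Gauss's count: N_{3}(5) = (1/5) Σ_{d|5} μ(5/d)·3^d.
Divisors of 5: 1, 5; μ(5/d) for each: -1, 1.
Σ = − 3^1 + 3^5 = 240.
N = 240/5 = 48.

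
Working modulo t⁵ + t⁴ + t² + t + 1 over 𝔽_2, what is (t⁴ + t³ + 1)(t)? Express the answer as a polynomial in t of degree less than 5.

Multiply in 𝔽_2[t]: (t⁴ + t³ + 1)·(t) = t⁵ + t⁴ + t.
Reduce using t⁵ ≡ t⁴ + t² + t + 1 (mod t⁵ + t⁴ + t² + t + 1).
Reduced: t² + 1.

t^2 + 1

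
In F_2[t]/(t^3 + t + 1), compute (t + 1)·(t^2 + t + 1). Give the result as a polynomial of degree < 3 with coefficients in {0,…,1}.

Multiply in F_2[t]: (t + 1)·(t^2 + t + 1) = t^3 + 1.
Reduce using t^3 ≡ t + 1 (mod t^3 + t + 1).
Reduced: t.

t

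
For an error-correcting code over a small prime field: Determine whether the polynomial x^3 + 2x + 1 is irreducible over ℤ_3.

Yes

Write m(x) = x^3 + 2x + 1.
Check for roots in ℤ_3: m(0) = 1; m(1) = 1; m(2) = 1.
No roots. A degree-3 polynomial over a field with no linear factor is irreducible.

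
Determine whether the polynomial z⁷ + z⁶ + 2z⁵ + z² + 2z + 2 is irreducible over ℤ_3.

No

Write g(z) = z⁷ + z⁶ + 2z⁵ + z² + 2z + 2.
Check for roots in ℤ_3: g(0) = 2; g(1) = 0 → root; g(2) = 2.
g(1) = 0, so (z − 1) divides g(z); g is reducible.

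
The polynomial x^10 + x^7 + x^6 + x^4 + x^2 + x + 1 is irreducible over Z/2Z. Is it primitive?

Yes

Write f(x) = x^10 + x^7 + x^6 + x^4 + x^2 + x + 1.
|GF(2^10)^×| = 2^10 − 1 = 1023. Prime factorization: 1023 = 3·11·31.
f is primitive ⇔ x has order 1023 in GF(2)[x]/(f), i.e. x^(1023/q) ≠ 1 for each prime q | 1023.
x^(341) mod f = x^9 + x^7 + x^6 + x^4 + x^2.
x^(93) mod f = x^3 + x^2 + x.
x^(33) mod f = x^8 + x^7 + x^3 + x^2 + x.
None equal 1, so x has full order 1023; f is primitive.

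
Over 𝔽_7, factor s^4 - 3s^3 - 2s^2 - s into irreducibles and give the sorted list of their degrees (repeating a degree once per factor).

Write h(s) = s^4 - 3s^3 - 2s^2 - s.
Linear factors from roots: (s), (s - 3), (s + 3).
Complete factorization: h(s) = (s)·(s + 3)·(s - 3)^2.
Factor degrees with multiplicity: 1 + 1 + 1 + 1 = 4.

1, 1, 1, 1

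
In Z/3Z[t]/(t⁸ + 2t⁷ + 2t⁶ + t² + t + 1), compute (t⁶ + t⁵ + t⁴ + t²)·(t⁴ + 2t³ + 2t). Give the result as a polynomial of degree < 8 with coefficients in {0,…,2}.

t^7 + 2t^6 + t^5 + 2t^4 + 2t^2 + 1

Multiply in Z/3Z[t]: (t⁶ + t⁵ + t⁴ + t²)·(t⁴ + 2t³ + 2t) = t¹⁰ + t⁷ + t⁵ + 2t³.
Reduce using t⁸ ≡ t⁷ + t⁶ + 2t² + 2t + 2 (mod t⁸ + 2t⁷ + 2t⁶ + t² + t + 1).
Reduced: t⁷ + 2t⁶ + t⁵ + 2t⁴ + 2t² + 1.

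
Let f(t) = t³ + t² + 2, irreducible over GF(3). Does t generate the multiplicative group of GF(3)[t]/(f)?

|GF(3^3)^×| = 3^3 − 1 = 26. Prime factorization: 26 = 2·13.
f is primitive ⇔ t has order 26 in GF(3)[t]/(f), i.e. t^(26/q) ≠ 1 for each prime q | 26.
t^(13) mod f = 1
t^(2) mod f = t².
Since t^(13) = 1, the order of t divides 13 < 26; not primitive.

No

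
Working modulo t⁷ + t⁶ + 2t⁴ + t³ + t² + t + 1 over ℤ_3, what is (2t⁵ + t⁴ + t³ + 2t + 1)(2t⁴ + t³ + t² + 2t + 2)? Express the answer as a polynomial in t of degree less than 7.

Multiply in ℤ_3[t]: (2t⁵ + t⁴ + t³ + 2t + 1)·(2t⁴ + t³ + t² + 2t + 2) = t⁹ + t⁸ + 2t⁷ + 2t⁵ + 2t⁴ + 2t³ + 2t² + 2.
Reduce using t⁷ ≡ 2t⁶ + t⁴ + 2t³ + 2t² + 2t + 2 (mod t⁷ + t⁶ + 2t⁴ + t³ + t² + t + 1).
Reduced: 2t⁶ + t⁵ + 2t³ + 2t² + t.

2t^6 + t^5 + 2t^3 + 2t^2 + t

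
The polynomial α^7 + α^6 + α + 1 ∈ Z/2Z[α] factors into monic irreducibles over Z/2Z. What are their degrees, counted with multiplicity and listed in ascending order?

1, 1, 1, 2, 2

Write f(α) = α^7 + α^6 + α + 1.
Roots in Z/2Z: f(0) = 1; f(1) = 0 → root.
Linear factors from roots: (α + 1).
Complete factorization: f(α) = (α + 1)^3·(α^2 + α + 1)^2.
Factor degrees with multiplicity: 1 + 1 + 1 + 2 + 2 = 7.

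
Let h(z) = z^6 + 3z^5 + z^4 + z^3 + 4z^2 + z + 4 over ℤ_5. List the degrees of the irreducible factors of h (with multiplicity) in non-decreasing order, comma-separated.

1, 1, 4

Roots in ℤ_5: h(0) = 4; h(1) = 0 → root; h(2) = 1; h(3) = 4; h(4) = 0 → root.
Linear factors from roots: (z + 4), (z + 1).
Complete factorization: h(z) = (z + 1)·(z + 4)·(z^4 + 3z^3 + 2z^2 + 4z + 1).
Factor degrees with multiplicity: 1 + 1 + 4 = 6.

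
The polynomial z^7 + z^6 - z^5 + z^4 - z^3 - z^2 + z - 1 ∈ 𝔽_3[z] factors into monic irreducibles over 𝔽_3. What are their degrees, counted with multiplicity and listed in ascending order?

1, 1, 2, 3

Write h(z) = z^7 + z^6 - z^5 + z^4 - z^3 - z^2 + z - 1.
Roots in 𝔽_3: h(0) = 2; h(1) = 0 → root; h(2) = 0 → root.
Linear factors from roots: (z - 1), (z + 1).
Complete factorization: h(z) = (z + 1)·(z - 1)·(z^2 + 1)·(z^3 + z^2 - z + 1).
Factor degrees with multiplicity: 1 + 1 + 2 + 3 = 7.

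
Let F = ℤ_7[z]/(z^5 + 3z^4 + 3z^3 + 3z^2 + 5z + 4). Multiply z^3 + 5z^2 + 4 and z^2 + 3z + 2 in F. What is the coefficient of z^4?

5

Multiply in ℤ_7[z]: (z^3 + 5z^2 + 4)·(z^2 + 3z + 2) = z^5 + z^4 + 3z^3 + 5z + 1.
Reduce using z^5 ≡ 4z^4 + 4z^3 + 4z^2 + 2z + 3 (mod z^5 + 3z^4 + 3z^3 + 3z^2 + 5z + 4).
Reduced: 5z^4 + 4z^2 + 4.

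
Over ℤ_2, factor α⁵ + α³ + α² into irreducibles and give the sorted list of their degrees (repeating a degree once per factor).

Write f(α) = α⁵ + α³ + α².
Roots in ℤ_2: f(0) = 0 → root; f(1) = 1.
Linear factors from roots: (α).
Complete factorization: f(α) = (α)^2·(α³ + α + 1).
Factor degrees with multiplicity: 1 + 1 + 3 = 5.

1, 1, 3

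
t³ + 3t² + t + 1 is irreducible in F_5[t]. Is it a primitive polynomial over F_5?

Write f(t) = t³ + 3t² + t + 1.
|GF(5^3)^×| = 5^3 − 1 = 124. Prime factorization: 124 = 2^2·31.
f is primitive ⇔ t has order 124 in GF(5)[t]/(f), i.e. t^(124/q) ≠ 1 for each prime q | 124.
t^(62) mod f = 1
t^(4) mod f = 3t² + 2t + 3.
Since t^(62) = 1, the order of t divides 62 < 124; not primitive.

No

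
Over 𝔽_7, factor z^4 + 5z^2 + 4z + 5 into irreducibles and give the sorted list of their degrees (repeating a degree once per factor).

1, 1, 1, 1

Write g(z) = z^4 + 5z^2 + 4z + 5.
Linear factors from roots: (z + 5), (z + 3), (z + 1).
Complete factorization: g(z) = (z + 1)·(z + 3)·(z + 5)^2.
Factor degrees with multiplicity: 1 + 1 + 1 + 1 = 4.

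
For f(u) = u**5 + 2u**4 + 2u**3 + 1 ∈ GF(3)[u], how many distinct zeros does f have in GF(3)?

2

Evaluate at each of the 3 elements of GF(3):
f(0) = 1; f(1) = 0 → root; f(2) = 0 → root.
Roots: {1, 2}.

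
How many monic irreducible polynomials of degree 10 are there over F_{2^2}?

The number of monic irreducibles of degree 10 over GF(4) is (1/10)·Σ_{d∣10} μ(10/d) 4^d.
Divisors of 10: 1, 2, 5, 10; μ(10/d) for each: 1, -1, -1, 1.
Σ = 4^1 − 4^2 − 4^5 + 4^10 = 1047540.
N = 1047540/10 = 104754.

104754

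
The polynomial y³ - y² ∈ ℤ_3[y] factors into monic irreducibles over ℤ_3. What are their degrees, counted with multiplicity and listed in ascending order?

1, 1, 1

Write h(y) = y³ - y².
Roots in ℤ_3: h(0) = 0 → root; h(1) = 0 → root; h(2) = 1.
Linear factors from roots: (y), (y - 1).
Complete factorization: h(y) = (y - 1)·(y)^2.
Factor degrees with multiplicity: 1 + 1 + 1 = 3.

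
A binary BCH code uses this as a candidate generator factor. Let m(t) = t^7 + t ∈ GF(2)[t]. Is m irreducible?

No

Check for roots in GF(2): m(0) = 0 → root; m(1) = 0 → root.
m(0) = 0, so (t) divides m(t); m is reducible.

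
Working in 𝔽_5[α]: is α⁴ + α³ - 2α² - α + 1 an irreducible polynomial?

No

Write f(α) = α⁴ + α³ - 2α² - α + 1.
Check for roots in 𝔽_5: f(0) = 1; f(1) = 0 → root; f(2) = 0 → root; f(3) = 3; f(4) = 0 → root.
f(1) = 0, so (α − 1) divides f(α); f is reducible.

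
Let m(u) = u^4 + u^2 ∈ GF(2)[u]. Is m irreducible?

No

Check for roots in GF(2): m(0) = 0 → root; m(1) = 0 → root.
m(0) = 0, so (u) divides m(u); m is reducible.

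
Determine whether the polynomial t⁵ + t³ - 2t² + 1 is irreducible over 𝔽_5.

Write f(t) = t⁵ + t³ - 2t² + 1.
Check for roots in 𝔽_5: f(0) = 1; f(1) = 1; f(2) = 3; f(3) = 3; f(4) = 2.
No roots, so no linear factors.
Degree-2 irreducible divisors: test the 10 monic irreducibles of degree 2 over GF(5).
None of them divide f (all give nonzero remainder).
No irreducible factor of degree ≤ 2 exists, so f is irreducible over GF(5).

Yes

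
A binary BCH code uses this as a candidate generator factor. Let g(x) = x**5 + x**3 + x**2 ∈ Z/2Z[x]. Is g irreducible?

Check for roots in Z/2Z: g(0) = 0 → root; g(1) = 1.
g(0) = 0, so (x) divides g(x); g is reducible.

No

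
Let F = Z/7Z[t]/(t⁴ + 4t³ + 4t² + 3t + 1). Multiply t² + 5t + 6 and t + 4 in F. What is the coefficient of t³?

Multiply in Z/7Z[t]: (t² + 5t + 6)·(t + 4) = t³ + 2t² + 5t + 3.
Reduced: t³ + 2t² + 5t + 3.

1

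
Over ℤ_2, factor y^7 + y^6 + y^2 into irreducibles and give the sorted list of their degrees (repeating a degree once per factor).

1, 1, 2, 3

Write f(y) = y^7 + y^6 + y^2.
Roots in ℤ_2: f(0) = 0 → root; f(1) = 1.
Linear factors from roots: (y).
Complete factorization: f(y) = (y)^2·(y^2 + y + 1)·(y^3 + y + 1).
Factor degrees with multiplicity: 1 + 1 + 2 + 3 = 7.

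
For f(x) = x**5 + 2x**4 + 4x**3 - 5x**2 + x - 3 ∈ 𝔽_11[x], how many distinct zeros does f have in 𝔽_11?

3

Evaluate at each of the 11 elements of 𝔽_11:
f(0) = 8; f(1) = 0 → root; f(2) = 9; f(3) = 6; f(4) = 8; f(5) = 0 → root; f(6) = 0 → root; f(7) = 3; f(8) = 2; f(9) = 9; f(10) = 10.
Roots: {1, 5, 6}.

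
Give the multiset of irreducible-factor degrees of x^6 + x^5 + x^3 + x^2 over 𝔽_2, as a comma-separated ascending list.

1, 1, 1, 1, 2

Write f(x) = x^6 + x^5 + x^3 + x^2.
Roots in 𝔽_2: f(0) = 0 → root; f(1) = 0 → root.
Linear factors from roots: (x), (x + 1).
Complete factorization: f(x) = (x)^2·(x + 1)^2·(x^2 + x + 1).
Factor degrees with multiplicity: 1 + 1 + 1 + 1 + 2 = 6.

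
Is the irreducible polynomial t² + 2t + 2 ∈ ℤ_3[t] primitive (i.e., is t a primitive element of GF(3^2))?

Write f(t) = t² + 2t + 2.
|GF(3^2)^×| = 3^2 − 1 = 8. Prime factorization: 8 = 2^3.
f is primitive ⇔ t has order 8 in GF(3)[t]/(f), i.e. t^(8/q) ≠ 1 for each prime q | 8.
t^(4) mod f = 2.
None equal 1, so t has full order 8; f is primitive.

Yes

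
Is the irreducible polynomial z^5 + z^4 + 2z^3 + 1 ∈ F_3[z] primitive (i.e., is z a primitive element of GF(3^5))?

Write f(z) = z^5 + z^4 + 2z^3 + 1.
|GF(3^5)^×| = 3^5 − 1 = 242. Prime factorization: 242 = 2·11^2.
f is primitive ⇔ z has order 242 in GF(3)[z]/(f), i.e. z^(242/q) ≠ 1 for each prime q | 242.
z^(121) mod f = 2.
z^(22) mod f = z^4 + z^2 + 2z + 2.
None equal 1, so z has full order 242; f is primitive.

Yes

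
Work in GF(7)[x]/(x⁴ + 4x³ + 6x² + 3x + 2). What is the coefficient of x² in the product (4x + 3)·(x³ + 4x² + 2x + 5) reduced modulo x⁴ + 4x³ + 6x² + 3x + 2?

Multiply in GF(7)[x]: (4x + 3)·(x³ + 4x² + 2x + 5) = 4x⁴ + 5x³ + 6x² + 5x + 1.
Reduce using x⁴ ≡ 3x³ + x² + 4x + 5 (mod x⁴ + 4x³ + 6x² + 3x + 2).
Reduced: 3x³ + 3x².

3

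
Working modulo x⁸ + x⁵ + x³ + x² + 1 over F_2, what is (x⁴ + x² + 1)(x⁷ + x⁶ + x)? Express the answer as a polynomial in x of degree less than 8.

x^6 + x^5 + x^3 + x^2

Multiply in F_2[x]: (x⁴ + x² + 1)·(x⁷ + x⁶ + x) = x¹¹ + x¹⁰ + x⁹ + x⁸ + x⁷ + x⁶ + x⁵ + x³ + x.
Reduce using x⁸ ≡ x⁵ + x³ + x² + 1 (mod x⁸ + x⁵ + x³ + x² + 1).
Reduced: x⁶ + x⁵ + x³ + x².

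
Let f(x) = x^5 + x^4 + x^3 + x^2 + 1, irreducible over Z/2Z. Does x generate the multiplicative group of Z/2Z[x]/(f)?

Yes

|GF(2^5)^×| = 2^5 − 1 = 31. Prime factorization: 31 = 31.
f is primitive ⇔ x has order 31 in GF(2)[x]/(f), i.e. x^(31/q) ≠ 1 for each prime q | 31.
x^(1) mod f = x.
None equal 1, so x has full order 31; f is primitive.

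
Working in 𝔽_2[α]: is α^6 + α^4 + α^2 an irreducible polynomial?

No

Write h(α) = α^6 + α^4 + α^2.
Check for roots in 𝔽_2: h(0) = 0 → root; h(1) = 1.
h(0) = 0, so (α) divides h(α); h is reducible.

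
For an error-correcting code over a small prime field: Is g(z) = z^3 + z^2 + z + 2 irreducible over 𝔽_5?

Check for roots in 𝔽_5: g(0) = 2; g(1) = 0 → root; g(2) = 1; g(3) = 1; g(4) = 1.
g(1) = 0, so (z − 1) divides g(z); g is reducible.

No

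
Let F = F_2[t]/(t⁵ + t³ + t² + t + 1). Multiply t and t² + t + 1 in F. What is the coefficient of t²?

1

Multiply in F_2[t]: (t)·(t² + t + 1) = t³ + t² + t.
Reduced: t³ + t² + t.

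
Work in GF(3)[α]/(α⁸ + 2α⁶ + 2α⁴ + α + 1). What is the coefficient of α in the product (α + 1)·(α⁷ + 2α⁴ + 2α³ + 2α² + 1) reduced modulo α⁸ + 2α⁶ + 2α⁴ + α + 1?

0

Multiply in GF(3)[α]: (α + 1)·(α⁷ + 2α⁴ + 2α³ + 2α² + 1) = α⁸ + α⁷ + 2α⁵ + α⁴ + α³ + 2α² + α + 1.
Reduce using α⁸ ≡ α⁶ + α⁴ + 2α + 2 (mod α⁸ + 2α⁶ + 2α⁴ + α + 1).
Reduced: α⁷ + α⁶ + 2α⁵ + 2α⁴ + α³ + 2α².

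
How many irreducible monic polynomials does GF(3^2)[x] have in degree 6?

Gauss's count: N_{9}(6) = (1/6) Σ_{d|6} μ(6/d)·9^d.
Divisors of 6: 1, 2, 3, 6; μ(6/d) for each: 1, -1, -1, 1.
Σ = 9^1 − 9^2 − 9^3 + 9^6 = 530640.
N = 530640/6 = 88440.

88440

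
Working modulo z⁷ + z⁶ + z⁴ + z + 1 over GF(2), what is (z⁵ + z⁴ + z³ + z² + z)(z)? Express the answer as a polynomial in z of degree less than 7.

z^6 + z^5 + z^4 + z^3 + z^2

Multiply in GF(2)[z]: (z⁵ + z⁴ + z³ + z² + z)·(z) = z⁶ + z⁵ + z⁴ + z³ + z².
Reduced: z⁶ + z⁵ + z⁴ + z³ + z².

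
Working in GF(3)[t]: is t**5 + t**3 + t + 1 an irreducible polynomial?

Yes

Write P(t) = t**5 + t**3 + t + 1.
Check for roots in GF(3): P(0) = 1; P(1) = 1; P(2) = 1.
No roots, so no linear factors.
Monic irreducibles of degree 2 over GF(3): t**2 + 1, t**2 + t + 2, t**2 + 2t + 2.
None of them divide P (all give nonzero remainder).
No irreducible factor of degree ≤ 2 exists, so P is irreducible over GF(3).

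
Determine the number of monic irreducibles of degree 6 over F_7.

19544

The number of monic irreducibles of degree 6 over GF(7) is (1/6)·Σ_{d∣6} μ(6/d) 7^d.
Divisors of 6: 1, 2, 3, 6; μ(6/d) for each: 1, -1, -1, 1.
Σ = 7^1 − 7^2 − 7^3 + 7^6 = 117264.
N = 117264/6 = 19544.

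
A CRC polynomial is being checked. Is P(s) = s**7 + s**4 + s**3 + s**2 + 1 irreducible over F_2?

Yes

Check for roots in F_2: P(0) = 1; P(1) = 1.
No roots, so no linear factors.
Monic irreducibles of degree 2 over GF(2): s**2 + s + 1.
None of them divide P (all give nonzero remainder).
Monic irreducibles of degree 3 over GF(2): s**3 + s + 1, s**3 + s**2 + 1.
None of them divide P (all give nonzero remainder).
No irreducible factor of degree ≤ 3 exists, so P is irreducible over GF(2).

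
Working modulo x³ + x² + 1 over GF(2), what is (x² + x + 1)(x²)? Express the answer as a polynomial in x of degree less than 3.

x^2 + x

Multiply in GF(2)[x]: (x² + x + 1)·(x²) = x⁴ + x³ + x².
Reduce using x³ ≡ x² + 1 (mod x³ + x² + 1).
Reduced: x² + x.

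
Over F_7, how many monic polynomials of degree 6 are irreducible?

19544

Gauss's count: N_{7}(6) = (1/6) Σ_{d|6} μ(6/d)·7^d.
Divisors of 6: 1, 2, 3, 6; μ(6/d) for each: 1, -1, -1, 1.
Σ = 7^1 − 7^2 − 7^3 + 7^6 = 117264.
N = 117264/6 = 19544.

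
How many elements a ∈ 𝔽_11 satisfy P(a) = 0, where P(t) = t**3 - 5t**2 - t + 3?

Evaluate at each of the 11 elements of 𝔽_11:
P(0) = 3; P(1) = 9; P(2) = 0 → root; P(3) = 4; P(4) = 5; P(5) = 9; P(6) = 0 → root; P(7) = 6; P(8) = 0 → root; P(9) = 10; P(10) = 9.
Roots: {2, 6, 8}.

3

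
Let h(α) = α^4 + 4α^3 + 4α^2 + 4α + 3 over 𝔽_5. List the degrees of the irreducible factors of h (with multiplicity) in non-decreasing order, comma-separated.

1, 1, 1, 1

Roots in 𝔽_5: h(0) = 3; h(1) = 1; h(2) = 0 → root; h(3) = 0 → root; h(4) = 0 → root.
Linear factors from roots: (α + 3), (α + 2), (α + 1).
Complete factorization: h(α) = (α + 1)·(α + 2)·(α + 3)^2.
Factor degrees with multiplicity: 1 + 1 + 1 + 1 = 4.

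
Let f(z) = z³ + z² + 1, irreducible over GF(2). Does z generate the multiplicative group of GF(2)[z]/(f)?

|GF(2^3)^×| = 2^3 − 1 = 7. Prime factorization: 7 = 7.
f is primitive ⇔ z has order 7 in GF(2)[z]/(f), i.e. z^(7/q) ≠ 1 for each prime q | 7.
z^(1) mod f = z.
None equal 1, so z has full order 7; f is primitive.

Yes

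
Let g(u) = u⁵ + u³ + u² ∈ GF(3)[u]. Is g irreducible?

No

Check for roots in GF(3): g(0) = 0 → root; g(1) = 0 → root; g(2) = 2.
g(0) = 0, so (u) divides g(u); g is reducible.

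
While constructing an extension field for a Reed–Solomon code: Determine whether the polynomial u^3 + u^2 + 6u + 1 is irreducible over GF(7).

Write f(u) = u^3 + u^2 + 6u + 1.
Check for roots in GF(7): f(0) = 1; f(1) = 2; f(2) = 4; f(3) = 6; f(4) = 0 → root; f(5) = 6; f(6) = 2.
f(4) = 0, so (u − 4) divides f(u); f is reducible.

No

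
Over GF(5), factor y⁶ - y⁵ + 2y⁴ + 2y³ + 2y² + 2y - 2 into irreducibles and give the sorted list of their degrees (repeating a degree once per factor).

Write h(y) = y⁶ - y⁵ + 2y⁴ + 2y³ + 2y² + 2y - 2.
Roots in GF(5): h(0) = 3; h(1) = 1; h(2) = 0 → root; h(3) = 4; h(4) = 0 → root.
Linear factors from roots: (y - 2), (y + 1).
Complete factorization: h(y) = (y + 1)^2·(y - 2)^2·(y² + y + 2).
Factor degrees with multiplicity: 1 + 1 + 1 + 1 + 2 = 6.

1, 1, 1, 1, 2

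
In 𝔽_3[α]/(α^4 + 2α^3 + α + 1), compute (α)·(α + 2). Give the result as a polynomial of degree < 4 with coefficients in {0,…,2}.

Multiply in 𝔽_3[α]: (α)·(α + 2) = α^2 + 2α.
Reduced: α^2 + 2α.

α^2 + 2α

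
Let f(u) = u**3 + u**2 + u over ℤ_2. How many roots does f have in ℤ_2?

Evaluate at each of the 2 elements of ℤ_2:
f(0) = 0 → root; f(1) = 1.
Roots: {0}.

1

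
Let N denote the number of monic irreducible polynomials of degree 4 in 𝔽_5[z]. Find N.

By the necklace-counting formula, N_5(4) = (1/4) Σ_{d|4} μ(4/d)·5^d.
Divisors of 4: 1, 2, 4; μ(4/d) for each: 0, -1, 1.
Σ = − 5^2 + 5^4 = 600.
N = 600/4 = 150.

150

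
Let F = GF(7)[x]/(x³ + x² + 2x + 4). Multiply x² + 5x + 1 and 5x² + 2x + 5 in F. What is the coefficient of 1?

1

Multiply in GF(7)[x]: (x² + 5x + 1)·(5x² + 2x + 5) = 5x⁴ + 6x³ + 6x² + 6x + 5.
Reduce using x³ ≡ 6x² + 5x + 3 (mod x³ + x² + 2x + 4).
Reduced: 2x² + 5x + 1.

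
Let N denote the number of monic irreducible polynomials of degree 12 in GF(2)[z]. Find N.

335

Gauss's count: N_{2}(12) = (1/12) Σ_{d|12} μ(12/d)·2^d.
Divisors of 12: 1, 2, 3, 4, 6, 12; μ(12/d) for each: 0, 1, 0, -1, -1, 1.
Σ = 2^2 − 2^4 − 2^6 + 2^12 = 4020.
N = 4020/12 = 335.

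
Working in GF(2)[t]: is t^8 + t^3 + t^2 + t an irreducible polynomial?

Write f(t) = t^8 + t^3 + t^2 + t.
Check for roots in GF(2): f(0) = 0 → root; f(1) = 0 → root.
f(0) = 0, so (t) divides f(t); f is reducible.

No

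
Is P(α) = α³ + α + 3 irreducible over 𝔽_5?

No

Check for roots in 𝔽_5: P(0) = 3; P(1) = 0 → root; P(2) = 3; P(3) = 3; P(4) = 1.
P(1) = 0, so (α − 1) divides P(α); P is reducible.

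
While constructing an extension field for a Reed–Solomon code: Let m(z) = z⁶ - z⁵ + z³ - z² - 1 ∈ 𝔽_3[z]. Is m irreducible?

Check for roots in 𝔽_3: m(0) = 2; m(1) = 2; m(2) = 2.
No roots, so no linear factors.
Monic irreducibles of degree 2 over GF(3): z² + 1, z² + z - 1, z² - z - 1.
None of them divide m (all give nonzero remainder).
Degree-3 irreducible divisors: test the 8 monic irreducibles of degree 3 over GF(3).
None of them divide m (all give nonzero remainder).
No irreducible factor of degree ≤ 3 exists, so m is irreducible over GF(3).

Yes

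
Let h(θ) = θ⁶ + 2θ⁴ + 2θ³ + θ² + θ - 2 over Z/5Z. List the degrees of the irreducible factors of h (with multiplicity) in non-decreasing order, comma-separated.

Roots in Z/5Z: h(0) = 3; h(1) = 0 → root; h(2) = 1; h(3) = 0 → root; h(4) = 4.
Linear factors from roots: (θ - 1), (θ + 2).
Complete factorization: h(θ) = (θ - 1)·(θ + 2)^2·(θ³ + 2θ² + θ - 2).
Factor degrees with multiplicity: 1 + 1 + 1 + 3 = 6.

1, 1, 1, 3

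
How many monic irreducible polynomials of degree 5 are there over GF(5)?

Gauss's count: N_{5}(5) = (1/5) Σ_{d|5} μ(5/d)·5^d.
Divisors of 5: 1, 5; μ(5/d) for each: -1, 1.
Σ = − 5^1 + 5^5 = 3120.
N = 3120/5 = 624.

624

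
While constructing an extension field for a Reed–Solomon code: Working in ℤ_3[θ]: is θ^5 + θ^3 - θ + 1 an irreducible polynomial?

No

Write g(θ) = θ^5 + θ^3 - θ + 1.
Check for roots in ℤ_3: g(0) = 1; g(1) = 2; g(2) = 0 → root.
g(2) = 0, so (θ − 2) divides g(θ); g is reducible.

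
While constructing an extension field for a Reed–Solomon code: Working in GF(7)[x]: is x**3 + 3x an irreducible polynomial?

No

Write m(x) = x**3 + 3x.
Check for roots in GF(7): m(0) = 0 → root; m(1) = 4; m(2) = 0 → root; m(3) = 1; m(4) = 6; m(5) = 0 → root; m(6) = 3.
m(0) = 0, so (x) divides m(x); m is reducible.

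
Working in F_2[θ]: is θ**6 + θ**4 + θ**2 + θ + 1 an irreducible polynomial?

Write f(θ) = θ**6 + θ**4 + θ**2 + θ + 1.
Check for roots in F_2: f(0) = 1; f(1) = 1.
No roots, so no linear factors.
Monic irreducibles of degree 2 over GF(2): θ**2 + θ + 1.
None of them divide f (all give nonzero remainder).
Monic irreducibles of degree 3 over GF(2): θ**3 + θ + 1, θ**3 + θ**2 + 1.
None of them divide f (all give nonzero remainder).
No irreducible factor of degree ≤ 3 exists, so f is irreducible over GF(2).

Yes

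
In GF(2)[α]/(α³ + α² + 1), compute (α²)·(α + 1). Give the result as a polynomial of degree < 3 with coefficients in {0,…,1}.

1

Multiply in GF(2)[α]: (α²)·(α + 1) = α³ + α².
Reduce using α³ ≡ α² + 1 (mod α³ + α² + 1).
Reduced: 1.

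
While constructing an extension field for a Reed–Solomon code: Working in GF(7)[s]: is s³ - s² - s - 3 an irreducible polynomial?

Yes

Write m(s) = s³ - s² - s - 3.
Check for roots in GF(7): m(0) = 4; m(1) = 3; m(2) = 6; m(3) = 5; m(4) = 6; m(5) = 1; m(6) = 3.
No roots. A degree-3 polynomial over a field with no linear factor is irreducible.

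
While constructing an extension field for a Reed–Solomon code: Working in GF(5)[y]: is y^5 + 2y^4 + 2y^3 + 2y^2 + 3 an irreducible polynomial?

Write P(y) = y^5 + 2y^4 + 2y^3 + 2y^2 + 3.
Check for roots in GF(5): P(0) = 3; P(1) = 0 → root; P(2) = 1; P(3) = 0 → root; P(4) = 4.
P(1) = 0, so (y − 1) divides P(y); P is reducible.

No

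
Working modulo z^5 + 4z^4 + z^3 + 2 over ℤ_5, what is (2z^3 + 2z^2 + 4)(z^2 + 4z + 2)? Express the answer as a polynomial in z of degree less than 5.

2z^4 + 3z^2 + z + 4

Multiply in ℤ_5[z]: (2z^3 + 2z^2 + 4)·(z^2 + 4z + 2) = 2z^5 + 2z^3 + 3z^2 + z + 3.
Reduce using z^5 ≡ z^4 + 4z^3 + 3 (mod z^5 + 4z^4 + z^3 + 2).
Reduced: 2z^4 + 3z^2 + z + 4.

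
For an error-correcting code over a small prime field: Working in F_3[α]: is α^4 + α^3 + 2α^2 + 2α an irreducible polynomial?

No

Write m(α) = α^4 + α^3 + 2α^2 + 2α.
Check for roots in F_3: m(0) = 0 → root; m(1) = 0 → root; m(2) = 0 → root.
m(0) = 0, so (α) divides m(α); m is reducible.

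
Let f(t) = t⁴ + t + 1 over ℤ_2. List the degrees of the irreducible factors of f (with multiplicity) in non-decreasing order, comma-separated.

4

Roots in ℤ_2: f(0) = 1; f(1) = 1.
Complete factorization: f(t) = (t⁴ + t + 1).
Factor degrees with multiplicity: 4 = 4.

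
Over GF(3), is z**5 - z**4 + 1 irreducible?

Yes

Write g(z) = z**5 - z**4 + 1.
Check for roots in GF(3): g(0) = 1; g(1) = 1; g(2) = 2.
No roots, so no linear factors.
Monic irreducibles of degree 2 over GF(3): z**2 + 1, z**2 + z - 1, z**2 - z - 1.
None of them divide g (all give nonzero remainder).
No irreducible factor of degree ≤ 2 exists, so g is irreducible over GF(3).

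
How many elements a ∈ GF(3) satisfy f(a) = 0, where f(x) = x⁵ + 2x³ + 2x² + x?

2

Evaluate at each of the 3 elements of GF(3):
f(0) = 0 → root; f(1) = 0 → root; f(2) = 1.
Roots: {0, 1}.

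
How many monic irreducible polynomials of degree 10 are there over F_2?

Gauss's count: N_{2}(10) = (1/10) Σ_{d|10} μ(10/d)·2^d.
Divisors of 10: 1, 2, 5, 10; μ(10/d) for each: 1, -1, -1, 1.
Σ = 2^1 − 2^2 − 2^5 + 2^10 = 990.
N = 990/10 = 99.

99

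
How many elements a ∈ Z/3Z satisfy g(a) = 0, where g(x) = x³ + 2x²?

Evaluate at each of the 3 elements of Z/3Z:
g(0) = 0 → root; g(1) = 0 → root; g(2) = 1.
Roots: {0, 1}.

2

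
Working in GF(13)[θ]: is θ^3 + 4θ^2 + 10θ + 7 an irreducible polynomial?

Write g(θ) = θ^3 + 4θ^2 + 10θ + 7.
Check each element of GF(13) for a root: g(0)=7, g(1)=9, g(2)=12, g(3)=9, g(4)=6, g(5)=9, g(6)=11, g(7)=5, g(8)=10, g(9)=6, g(10)=12, g(11)=8, g(12)=0.
g(12) = 0, so (θ − 12) divides g(θ); g is reducible.

No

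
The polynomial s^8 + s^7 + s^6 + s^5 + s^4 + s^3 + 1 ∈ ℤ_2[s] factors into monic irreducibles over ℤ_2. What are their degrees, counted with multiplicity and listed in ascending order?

Write g(s) = s^8 + s^7 + s^6 + s^5 + s^4 + s^3 + 1.
Roots in ℤ_2: g(0) = 1; g(1) = 1.
Complete factorization: g(s) = (s^8 + s^7 + s^6 + s^5 + s^4 + s^3 + 1).
Factor degrees with multiplicity: 8 = 8.

8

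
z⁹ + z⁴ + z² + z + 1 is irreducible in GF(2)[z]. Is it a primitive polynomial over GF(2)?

Write f(z) = z⁹ + z⁴ + z² + z + 1.
|GF(2^9)^×| = 2^9 − 1 = 511. Prime factorization: 511 = 7·73.
f is primitive ⇔ z has order 511 in GF(2)[z]/(f), i.e. z^(511/q) ≠ 1 for each prime q | 511.
z^(73) mod f = 1
z^(7) mod f = z⁷.
Since z^(73) = 1, the order of z divides 73 < 511; not primitive.

No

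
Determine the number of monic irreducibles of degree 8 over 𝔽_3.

810

The number of monic irreducibles of degree 8 over GF(3) is (1/8)·Σ_{d∣8} μ(8/d) 3^d.
Divisors of 8: 1, 2, 4, 8; μ(8/d) for each: 0, 0, -1, 1.
Σ = − 3^4 + 3^8 = 6480.
N = 6480/8 = 810.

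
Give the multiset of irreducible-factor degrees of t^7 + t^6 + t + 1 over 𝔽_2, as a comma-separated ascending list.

Write g(t) = t^7 + t^6 + t + 1.
Roots in 𝔽_2: g(0) = 1; g(1) = 0 → root.
Linear factors from roots: (t + 1).
Complete factorization: g(t) = (t + 1)^3·(t^2 + t + 1)^2.
Factor degrees with multiplicity: 1 + 1 + 1 + 2 + 2 = 7.

1, 1, 1, 2, 2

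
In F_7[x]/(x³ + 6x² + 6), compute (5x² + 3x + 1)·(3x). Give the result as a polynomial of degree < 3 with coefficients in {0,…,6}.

3x^2 + 3x + 1

Multiply in F_7[x]: (5x² + 3x + 1)·(3x) = x³ + 2x² + 3x.
Reduce using x³ ≡ x² + 1 (mod x³ + 6x² + 6).
Reduced: 3x² + 3x + 1.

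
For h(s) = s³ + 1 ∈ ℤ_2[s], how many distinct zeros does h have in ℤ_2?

1

Evaluate at each of the 2 elements of ℤ_2:
h(0) = 1; h(1) = 0 → root.
Roots: {1}.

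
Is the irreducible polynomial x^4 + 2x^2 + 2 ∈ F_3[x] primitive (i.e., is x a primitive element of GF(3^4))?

Write f(x) = x^4 + 2x^2 + 2.
|GF(3^4)^×| = 3^4 − 1 = 80. Prime factorization: 80 = 2^4·5.
f is primitive ⇔ x has order 80 in GF(3)[x]/(f), i.e. x^(80/q) ≠ 1 for each prime q | 80.
x^(40) mod f = 2.
x^(16) mod f = 1
Since x^(16) = 1, the order of x divides 16 < 80; not primitive.

No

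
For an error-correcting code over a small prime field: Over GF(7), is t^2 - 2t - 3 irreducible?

No

Write f(t) = t^2 - 2t - 3.
Check for roots in GF(7): f(0) = 4; f(1) = 3; f(2) = 4; f(3) = 0 → root; f(4) = 5; f(5) = 5; f(6) = 0 → root.
f(3) = 0, so (t − 3) divides f(t); f is reducible.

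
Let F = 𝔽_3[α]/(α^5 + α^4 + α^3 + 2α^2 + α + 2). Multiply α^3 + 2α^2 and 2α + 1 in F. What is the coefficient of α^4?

Multiply in 𝔽_3[α]: (α^3 + 2α^2)·(2α + 1) = 2α^4 + 2α^3 + 2α^2.
Reduced: 2α^4 + 2α^3 + 2α^2.

2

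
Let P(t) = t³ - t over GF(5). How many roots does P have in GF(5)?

Evaluate at each of the 5 elements of GF(5):
P(0) = 0 → root; P(1) = 0 → root; P(2) = 1; P(3) = 4; P(4) = 0 → root.
Roots: {0, 1, 4}.

3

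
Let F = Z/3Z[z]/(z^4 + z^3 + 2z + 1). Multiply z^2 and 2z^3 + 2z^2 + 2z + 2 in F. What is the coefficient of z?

1

Multiply in Z/3Z[z]: (z^2)·(2z^3 + 2z^2 + 2z + 2) = 2z^5 + 2z^4 + 2z^3 + 2z^2.
Reduce using z^4 ≡ 2z^3 + z + 2 (mod z^4 + z^3 + 2z + 1).
Reduced: 2z^3 + z^2 + z.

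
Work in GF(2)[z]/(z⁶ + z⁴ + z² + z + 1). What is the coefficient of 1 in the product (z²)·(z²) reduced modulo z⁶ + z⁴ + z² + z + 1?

0

Multiply in GF(2)[z]: (z²)·(z²) = z⁴.
Reduced: z⁴.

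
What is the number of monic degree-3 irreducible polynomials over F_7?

112

The number of monic irreducibles of degree 3 over GF(7) is (1/3)·Σ_{d∣3} μ(3/d) 7^d.
Divisors of 3: 1, 3; μ(3/d) for each: -1, 1.
Σ = − 7^1 + 7^3 = 336.
N = 336/3 = 112.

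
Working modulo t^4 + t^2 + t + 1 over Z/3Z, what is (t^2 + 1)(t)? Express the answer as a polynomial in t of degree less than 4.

t^3 + t

Multiply in Z/3Z[t]: (t^2 + 1)·(t) = t^3 + t.
Reduced: t^3 + t.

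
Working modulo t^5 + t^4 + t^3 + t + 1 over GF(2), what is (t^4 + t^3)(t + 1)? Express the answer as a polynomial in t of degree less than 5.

Multiply in GF(2)[t]: (t^4 + t^3)·(t + 1) = t^5 + t^3.
Reduce using t^5 ≡ t^4 + t^3 + t + 1 (mod t^5 + t^4 + t^3 + t + 1).
Reduced: t^4 + t + 1.

t^4 + t + 1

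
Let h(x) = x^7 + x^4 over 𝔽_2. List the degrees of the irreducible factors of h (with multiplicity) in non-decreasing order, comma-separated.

Roots in 𝔽_2: h(0) = 0 → root; h(1) = 0 → root.
Linear factors from roots: (x), (x + 1).
Complete factorization: h(x) = (x + 1)·(x)^4·(x^2 + x + 1).
Factor degrees with multiplicity: 1 + 1 + 1 + 1 + 1 + 2 = 7.

1, 1, 1, 1, 1, 2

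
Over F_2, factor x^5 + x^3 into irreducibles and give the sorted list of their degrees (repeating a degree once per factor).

Write g(x) = x^5 + x^3.
Roots in F_2: g(0) = 0 → root; g(1) = 0 → root.
Linear factors from roots: (x), (x + 1).
Complete factorization: g(x) = (x + 1)^2·(x)^3.
Factor degrees with multiplicity: 1 + 1 + 1 + 1 + 1 = 5.

1, 1, 1, 1, 1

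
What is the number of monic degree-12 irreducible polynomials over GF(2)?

335

x^(2^12) − x is the product of all monic irreducibles of degree dividing 12; Möbius inversion gives N = (1/12) Σ μ(12/d)·2^d.
Divisors of 12: 1, 2, 3, 4, 6, 12; μ(12/d) for each: 0, 1, 0, -1, -1, 1.
Σ = 2^2 − 2^4 − 2^6 + 2^12 = 4020.
N = 4020/12 = 335.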